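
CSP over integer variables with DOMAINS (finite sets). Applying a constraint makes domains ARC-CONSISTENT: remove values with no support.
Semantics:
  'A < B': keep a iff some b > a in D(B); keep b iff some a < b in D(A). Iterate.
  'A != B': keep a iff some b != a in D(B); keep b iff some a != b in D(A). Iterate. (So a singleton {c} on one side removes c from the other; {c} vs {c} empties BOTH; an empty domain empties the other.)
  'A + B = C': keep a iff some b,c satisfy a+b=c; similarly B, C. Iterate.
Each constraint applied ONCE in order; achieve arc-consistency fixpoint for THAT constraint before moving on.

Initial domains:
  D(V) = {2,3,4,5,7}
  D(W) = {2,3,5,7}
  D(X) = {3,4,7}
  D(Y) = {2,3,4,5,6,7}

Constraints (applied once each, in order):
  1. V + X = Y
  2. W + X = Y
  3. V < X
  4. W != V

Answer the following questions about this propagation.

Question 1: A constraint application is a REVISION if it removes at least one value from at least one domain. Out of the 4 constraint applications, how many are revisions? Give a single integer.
Answer: 3

Derivation:
Constraint 1 (V + X = Y) on D(V)={2,3,4,5,7} D(X)={3,4,7} D(Y)={2,3,4,5,6,7}: V {2,3,4,5,7}->{2,3,4}; X {3,4,7}->{3,4}; Y {2,3,4,5,6,7}->{5,6,7} => REVISION
Constraint 2 (W + X = Y) on D(W)={2,3,5,7} D(X)={3,4} D(Y)={5,6,7}: W {2,3,5,7}->{2,3} => REVISION
Constraint 3 (V < X) on D(V)={2,3,4} D(X)={3,4}: V {2,3,4}->{2,3} => REVISION
Constraint 4 (W != V) on D(W)={2,3} D(V)={2,3}: no change => not a revision
Total revisions = 3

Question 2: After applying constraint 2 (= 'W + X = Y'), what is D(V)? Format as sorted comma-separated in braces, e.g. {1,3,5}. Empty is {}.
Answer: {2,3,4}

Derivation:
Constraint 1 (V + X = Y) on D(V)={2,3,4,5,7} D(X)={3,4,7} D(Y)={2,3,4,5,6,7}: V {2,3,4,5,7}->{2,3,4}; X {3,4,7}->{3,4}; Y {2,3,4,5,6,7}->{5,6,7}
Constraint 2 (W + X = Y) on D(W)={2,3,5,7} D(X)={3,4} D(Y)={5,6,7}: W {2,3,5,7}->{2,3}
So after constraint 2: D(V) = {2,3,4}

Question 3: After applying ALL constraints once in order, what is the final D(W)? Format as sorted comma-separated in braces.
Answer: {2,3}

Derivation:
Constraint 1 (V + X = Y) on D(V)={2,3,4,5,7} D(X)={3,4,7} D(Y)={2,3,4,5,6,7}: V {2,3,4,5,7}->{2,3,4}; X {3,4,7}->{3,4}; Y {2,3,4,5,6,7}->{5,6,7}
Constraint 2 (W + X = Y) on D(W)={2,3,5,7} D(X)={3,4} D(Y)={5,6,7}: W {2,3,5,7}->{2,3}
Constraint 3 (V < X) on D(V)={2,3,4} D(X)={3,4}: V {2,3,4}->{2,3}
Constraint 4 (W != V) on D(W)={2,3} D(V)={2,3}: no change
So after all 4 constraints: D(W) = {2,3}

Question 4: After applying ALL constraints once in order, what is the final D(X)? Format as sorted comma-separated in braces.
Answer: {3,4}

Derivation:
Constraint 1 (V + X = Y) on D(V)={2,3,4,5,7} D(X)={3,4,7} D(Y)={2,3,4,5,6,7}: V {2,3,4,5,7}->{2,3,4}; X {3,4,7}->{3,4}; Y {2,3,4,5,6,7}->{5,6,7}
Constraint 2 (W + X = Y) on D(W)={2,3,5,7} D(X)={3,4} D(Y)={5,6,7}: W {2,3,5,7}->{2,3}
Constraint 3 (V < X) on D(V)={2,3,4} D(X)={3,4}: V {2,3,4}->{2,3}
Constraint 4 (W != V) on D(W)={2,3} D(V)={2,3}: no change
So after all 4 constraints: D(X) = {3,4}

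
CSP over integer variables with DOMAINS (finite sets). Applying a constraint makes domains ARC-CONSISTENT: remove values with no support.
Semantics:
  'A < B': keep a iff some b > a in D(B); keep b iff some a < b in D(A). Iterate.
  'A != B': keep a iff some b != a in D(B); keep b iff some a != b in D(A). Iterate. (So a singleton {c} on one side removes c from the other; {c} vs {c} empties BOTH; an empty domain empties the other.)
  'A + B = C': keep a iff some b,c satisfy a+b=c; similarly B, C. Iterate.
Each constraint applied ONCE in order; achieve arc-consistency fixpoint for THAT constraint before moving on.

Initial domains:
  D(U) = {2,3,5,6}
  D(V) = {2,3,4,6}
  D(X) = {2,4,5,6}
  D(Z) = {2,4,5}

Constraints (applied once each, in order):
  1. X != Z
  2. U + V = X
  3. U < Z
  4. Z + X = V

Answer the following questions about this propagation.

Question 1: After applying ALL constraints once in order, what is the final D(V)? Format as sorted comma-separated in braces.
Constraint 1 (X != Z) on D(X)={2,4,5,6} D(Z)={2,4,5}: no change
Constraint 2 (U + V = X) on D(U)={2,3,5,6} D(V)={2,3,4,6} D(X)={2,4,5,6}: U {2,3,5,6}->{2,3}; V {2,3,4,6}->{2,3,4}; X {2,4,5,6}->{4,5,6}
Constraint 3 (U < Z) on D(U)={2,3} D(Z)={2,4,5}: Z {2,4,5}->{4,5}
Constraint 4 (Z + X = V) on D(Z)={4,5} D(X)={4,5,6} D(V)={2,3,4}: Z {4,5}->{}; X {4,5,6}->{}; V {2,3,4}->{}
So after all 4 constraints: D(V) = {}

Answer: {}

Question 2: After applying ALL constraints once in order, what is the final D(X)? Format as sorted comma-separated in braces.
Constraint 1 (X != Z) on D(X)={2,4,5,6} D(Z)={2,4,5}: no change
Constraint 2 (U + V = X) on D(U)={2,3,5,6} D(V)={2,3,4,6} D(X)={2,4,5,6}: U {2,3,5,6}->{2,3}; V {2,3,4,6}->{2,3,4}; X {2,4,5,6}->{4,5,6}
Constraint 3 (U < Z) on D(U)={2,3} D(Z)={2,4,5}: Z {2,4,5}->{4,5}
Constraint 4 (Z + X = V) on D(Z)={4,5} D(X)={4,5,6} D(V)={2,3,4}: Z {4,5}->{}; X {4,5,6}->{}; V {2,3,4}->{}
So after all 4 constraints: D(X) = {}

Answer: {}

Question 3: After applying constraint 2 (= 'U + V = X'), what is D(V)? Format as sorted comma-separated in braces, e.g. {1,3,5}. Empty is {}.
Answer: {2,3,4}

Derivation:
Constraint 1 (X != Z) on D(X)={2,4,5,6} D(Z)={2,4,5}: no change
Constraint 2 (U + V = X) on D(U)={2,3,5,6} D(V)={2,3,4,6} D(X)={2,4,5,6}: U {2,3,5,6}->{2,3}; V {2,3,4,6}->{2,3,4}; X {2,4,5,6}->{4,5,6}
So after constraint 2: D(V) = {2,3,4}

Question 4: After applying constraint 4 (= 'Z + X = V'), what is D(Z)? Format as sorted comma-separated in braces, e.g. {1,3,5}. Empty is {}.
Answer: {}

Derivation:
Constraint 1 (X != Z) on D(X)={2,4,5,6} D(Z)={2,4,5}: no change
Constraint 2 (U + V = X) on D(U)={2,3,5,6} D(V)={2,3,4,6} D(X)={2,4,5,6}: U {2,3,5,6}->{2,3}; V {2,3,4,6}->{2,3,4}; X {2,4,5,6}->{4,5,6}
Constraint 3 (U < Z) on D(U)={2,3} D(Z)={2,4,5}: Z {2,4,5}->{4,5}
Constraint 4 (Z + X = V) on D(Z)={4,5} D(X)={4,5,6} D(V)={2,3,4}: Z {4,5}->{}; X {4,5,6}->{}; V {2,3,4}->{}
So after constraint 4: D(Z) = {}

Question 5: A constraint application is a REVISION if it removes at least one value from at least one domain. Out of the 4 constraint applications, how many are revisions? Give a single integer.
Constraint 1 (X != Z) on D(X)={2,4,5,6} D(Z)={2,4,5}: no change => not a revision
Constraint 2 (U + V = X) on D(U)={2,3,5,6} D(V)={2,3,4,6} D(X)={2,4,5,6}: U {2,3,5,6}->{2,3}; V {2,3,4,6}->{2,3,4}; X {2,4,5,6}->{4,5,6} => REVISION
Constraint 3 (U < Z) on D(U)={2,3} D(Z)={2,4,5}: Z {2,4,5}->{4,5} => REVISION
Constraint 4 (Z + X = V) on D(Z)={4,5} D(X)={4,5,6} D(V)={2,3,4}: Z {4,5}->{}; X {4,5,6}->{}; V {2,3,4}->{} => REVISION
Total revisions = 3

Answer: 3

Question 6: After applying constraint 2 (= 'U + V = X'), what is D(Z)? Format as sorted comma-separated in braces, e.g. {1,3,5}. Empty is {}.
Constraint 1 (X != Z) on D(X)={2,4,5,6} D(Z)={2,4,5}: no change
Constraint 2 (U + V = X) on D(U)={2,3,5,6} D(V)={2,3,4,6} D(X)={2,4,5,6}: U {2,3,5,6}->{2,3}; V {2,3,4,6}->{2,3,4}; X {2,4,5,6}->{4,5,6}
So after constraint 2: D(Z) = {2,4,5}

Answer: {2,4,5}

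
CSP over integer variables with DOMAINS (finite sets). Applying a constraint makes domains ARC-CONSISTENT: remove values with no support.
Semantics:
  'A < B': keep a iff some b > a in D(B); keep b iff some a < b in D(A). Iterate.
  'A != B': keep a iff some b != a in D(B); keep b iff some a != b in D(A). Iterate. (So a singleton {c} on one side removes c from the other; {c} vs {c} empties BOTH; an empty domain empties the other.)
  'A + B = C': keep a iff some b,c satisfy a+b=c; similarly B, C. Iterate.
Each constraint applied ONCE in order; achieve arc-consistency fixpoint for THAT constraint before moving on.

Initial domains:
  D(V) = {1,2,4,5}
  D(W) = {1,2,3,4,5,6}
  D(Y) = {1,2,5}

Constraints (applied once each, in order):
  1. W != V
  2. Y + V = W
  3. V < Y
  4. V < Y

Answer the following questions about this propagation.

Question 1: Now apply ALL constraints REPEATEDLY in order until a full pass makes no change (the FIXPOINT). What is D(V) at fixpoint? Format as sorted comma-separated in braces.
Answer: {1,2,4}

Derivation:
pass 0 (initial): D(V)={1,2,4,5}
pass 1: V {1,2,4,5}->{1,2,4}; W {1,2,3,4,5,6}->{2,3,4,5,6}; Y {1,2,5}->{2,5}
pass 2: W {2,3,4,5,6}->{3,4,6}
pass 3: no change
Fixpoint after 3 passes: D(V) = {1,2,4}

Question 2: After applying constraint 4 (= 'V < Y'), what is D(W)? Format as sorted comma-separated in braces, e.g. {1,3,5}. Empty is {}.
Constraint 1 (W != V) on D(W)={1,2,3,4,5,6} D(V)={1,2,4,5}: no change
Constraint 2 (Y + V = W) on D(Y)={1,2,5} D(V)={1,2,4,5} D(W)={1,2,3,4,5,6}: W {1,2,3,4,5,6}->{2,3,4,5,6}
Constraint 3 (V < Y) on D(V)={1,2,4,5} D(Y)={1,2,5}: V {1,2,4,5}->{1,2,4}; Y {1,2,5}->{2,5}
Constraint 4 (V < Y) on D(V)={1,2,4} D(Y)={2,5}: no change
So after constraint 4: D(W) = {2,3,4,5,6}

Answer: {2,3,4,5,6}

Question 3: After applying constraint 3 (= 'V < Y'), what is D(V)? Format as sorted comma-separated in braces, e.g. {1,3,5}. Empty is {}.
Constraint 1 (W != V) on D(W)={1,2,3,4,5,6} D(V)={1,2,4,5}: no change
Constraint 2 (Y + V = W) on D(Y)={1,2,5} D(V)={1,2,4,5} D(W)={1,2,3,4,5,6}: W {1,2,3,4,5,6}->{2,3,4,5,6}
Constraint 3 (V < Y) on D(V)={1,2,4,5} D(Y)={1,2,5}: V {1,2,4,5}->{1,2,4}; Y {1,2,5}->{2,5}
So after constraint 3: D(V) = {1,2,4}

Answer: {1,2,4}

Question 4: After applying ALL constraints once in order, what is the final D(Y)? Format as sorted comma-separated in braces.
Constraint 1 (W != V) on D(W)={1,2,3,4,5,6} D(V)={1,2,4,5}: no change
Constraint 2 (Y + V = W) on D(Y)={1,2,5} D(V)={1,2,4,5} D(W)={1,2,3,4,5,6}: W {1,2,3,4,5,6}->{2,3,4,5,6}
Constraint 3 (V < Y) on D(V)={1,2,4,5} D(Y)={1,2,5}: V {1,2,4,5}->{1,2,4}; Y {1,2,5}->{2,5}
Constraint 4 (V < Y) on D(V)={1,2,4} D(Y)={2,5}: no change
So after all 4 constraints: D(Y) = {2,5}

Answer: {2,5}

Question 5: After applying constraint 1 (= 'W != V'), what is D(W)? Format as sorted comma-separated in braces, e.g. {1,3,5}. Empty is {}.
Answer: {1,2,3,4,5,6}

Derivation:
Constraint 1 (W != V) on D(W)={1,2,3,4,5,6} D(V)={1,2,4,5}: no change
So after constraint 1: D(W) = {1,2,3,4,5,6}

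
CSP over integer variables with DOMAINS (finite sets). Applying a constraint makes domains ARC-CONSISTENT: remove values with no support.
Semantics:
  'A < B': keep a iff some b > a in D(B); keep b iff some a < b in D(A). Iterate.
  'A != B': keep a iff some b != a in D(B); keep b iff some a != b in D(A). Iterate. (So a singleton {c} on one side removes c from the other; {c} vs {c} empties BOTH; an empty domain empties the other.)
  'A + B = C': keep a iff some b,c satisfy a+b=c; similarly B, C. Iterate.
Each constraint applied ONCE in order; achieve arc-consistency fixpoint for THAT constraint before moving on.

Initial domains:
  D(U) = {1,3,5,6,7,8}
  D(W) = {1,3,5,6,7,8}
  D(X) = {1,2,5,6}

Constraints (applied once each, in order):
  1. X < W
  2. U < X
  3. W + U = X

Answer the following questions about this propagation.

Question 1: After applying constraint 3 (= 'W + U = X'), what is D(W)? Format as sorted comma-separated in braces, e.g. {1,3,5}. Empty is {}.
Answer: {3,5}

Derivation:
Constraint 1 (X < W) on D(X)={1,2,5,6} D(W)={1,3,5,6,7,8}: W {1,3,5,6,7,8}->{3,5,6,7,8}
Constraint 2 (U < X) on D(U)={1,3,5,6,7,8} D(X)={1,2,5,6}: U {1,3,5,6,7,8}->{1,3,5}; X {1,2,5,6}->{2,5,6}
Constraint 3 (W + U = X) on D(W)={3,5,6,7,8} D(U)={1,3,5} D(X)={2,5,6}: W {3,5,6,7,8}->{3,5}; U {1,3,5}->{1,3}; X {2,5,6}->{6}
So after constraint 3: D(W) = {3,5}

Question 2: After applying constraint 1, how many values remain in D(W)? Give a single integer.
Constraint 1 (X < W) on D(X)={1,2,5,6} D(W)={1,3,5,6,7,8}: W {1,3,5,6,7,8}->{3,5,6,7,8}
So after constraint 1: D(W)={3,5,6,7,8}, size = 5

Answer: 5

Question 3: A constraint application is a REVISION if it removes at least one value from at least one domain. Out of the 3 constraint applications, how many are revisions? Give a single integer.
Constraint 1 (X < W) on D(X)={1,2,5,6} D(W)={1,3,5,6,7,8}: W {1,3,5,6,7,8}->{3,5,6,7,8} => REVISION
Constraint 2 (U < X) on D(U)={1,3,5,6,7,8} D(X)={1,2,5,6}: U {1,3,5,6,7,8}->{1,3,5}; X {1,2,5,6}->{2,5,6} => REVISION
Constraint 3 (W + U = X) on D(W)={3,5,6,7,8} D(U)={1,3,5} D(X)={2,5,6}: W {3,5,6,7,8}->{3,5}; U {1,3,5}->{1,3}; X {2,5,6}->{6} => REVISION
Total revisions = 3

Answer: 3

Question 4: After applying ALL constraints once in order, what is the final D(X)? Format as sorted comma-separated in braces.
Constraint 1 (X < W) on D(X)={1,2,5,6} D(W)={1,3,5,6,7,8}: W {1,3,5,6,7,8}->{3,5,6,7,8}
Constraint 2 (U < X) on D(U)={1,3,5,6,7,8} D(X)={1,2,5,6}: U {1,3,5,6,7,8}->{1,3,5}; X {1,2,5,6}->{2,5,6}
Constraint 3 (W + U = X) on D(W)={3,5,6,7,8} D(U)={1,3,5} D(X)={2,5,6}: W {3,5,6,7,8}->{3,5}; U {1,3,5}->{1,3}; X {2,5,6}->{6}
So after all 3 constraints: D(X) = {6}

Answer: {6}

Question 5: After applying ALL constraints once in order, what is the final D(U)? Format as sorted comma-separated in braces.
Constraint 1 (X < W) on D(X)={1,2,5,6} D(W)={1,3,5,6,7,8}: W {1,3,5,6,7,8}->{3,5,6,7,8}
Constraint 2 (U < X) on D(U)={1,3,5,6,7,8} D(X)={1,2,5,6}: U {1,3,5,6,7,8}->{1,3,5}; X {1,2,5,6}->{2,5,6}
Constraint 3 (W + U = X) on D(W)={3,5,6,7,8} D(U)={1,3,5} D(X)={2,5,6}: W {3,5,6,7,8}->{3,5}; U {1,3,5}->{1,3}; X {2,5,6}->{6}
So after all 3 constraints: D(U) = {1,3}

Answer: {1,3}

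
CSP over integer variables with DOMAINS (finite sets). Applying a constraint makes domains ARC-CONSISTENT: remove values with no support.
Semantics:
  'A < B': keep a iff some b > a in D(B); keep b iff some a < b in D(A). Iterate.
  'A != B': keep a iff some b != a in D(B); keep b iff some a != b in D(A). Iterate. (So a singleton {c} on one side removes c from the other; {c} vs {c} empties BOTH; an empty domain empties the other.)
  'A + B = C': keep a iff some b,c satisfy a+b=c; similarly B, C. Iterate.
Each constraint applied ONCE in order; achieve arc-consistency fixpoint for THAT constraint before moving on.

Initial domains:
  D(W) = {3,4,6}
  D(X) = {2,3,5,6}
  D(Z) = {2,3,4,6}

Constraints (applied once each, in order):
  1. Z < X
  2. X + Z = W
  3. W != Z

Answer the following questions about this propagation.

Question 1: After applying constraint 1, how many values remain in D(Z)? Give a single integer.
Constraint 1 (Z < X) on D(Z)={2,3,4,6} D(X)={2,3,5,6}: Z {2,3,4,6}->{2,3,4}; X {2,3,5,6}->{3,5,6}
So after constraint 1: D(Z)={2,3,4}, size = 3

Answer: 3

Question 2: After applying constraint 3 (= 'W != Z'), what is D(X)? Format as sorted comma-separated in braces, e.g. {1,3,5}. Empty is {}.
Constraint 1 (Z < X) on D(Z)={2,3,4,6} D(X)={2,3,5,6}: Z {2,3,4,6}->{2,3,4}; X {2,3,5,6}->{3,5,6}
Constraint 2 (X + Z = W) on D(X)={3,5,6} D(Z)={2,3,4} D(W)={3,4,6}: X {3,5,6}->{3}; Z {2,3,4}->{3}; W {3,4,6}->{6}
Constraint 3 (W != Z) on D(W)={6} D(Z)={3}: no change
So after constraint 3: D(X) = {3}

Answer: {3}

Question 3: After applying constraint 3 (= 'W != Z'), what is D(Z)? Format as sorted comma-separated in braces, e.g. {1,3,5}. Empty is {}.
Answer: {3}

Derivation:
Constraint 1 (Z < X) on D(Z)={2,3,4,6} D(X)={2,3,5,6}: Z {2,3,4,6}->{2,3,4}; X {2,3,5,6}->{3,5,6}
Constraint 2 (X + Z = W) on D(X)={3,5,6} D(Z)={2,3,4} D(W)={3,4,6}: X {3,5,6}->{3}; Z {2,3,4}->{3}; W {3,4,6}->{6}
Constraint 3 (W != Z) on D(W)={6} D(Z)={3}: no change
So after constraint 3: D(Z) = {3}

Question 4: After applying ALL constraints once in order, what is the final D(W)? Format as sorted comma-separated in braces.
Constraint 1 (Z < X) on D(Z)={2,3,4,6} D(X)={2,3,5,6}: Z {2,3,4,6}->{2,3,4}; X {2,3,5,6}->{3,5,6}
Constraint 2 (X + Z = W) on D(X)={3,5,6} D(Z)={2,3,4} D(W)={3,4,6}: X {3,5,6}->{3}; Z {2,3,4}->{3}; W {3,4,6}->{6}
Constraint 3 (W != Z) on D(W)={6} D(Z)={3}: no change
So after all 3 constraints: D(W) = {6}

Answer: {6}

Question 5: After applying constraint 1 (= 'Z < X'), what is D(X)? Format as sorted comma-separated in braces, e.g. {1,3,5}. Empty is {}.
Constraint 1 (Z < X) on D(Z)={2,3,4,6} D(X)={2,3,5,6}: Z {2,3,4,6}->{2,3,4}; X {2,3,5,6}->{3,5,6}
So after constraint 1: D(X) = {3,5,6}

Answer: {3,5,6}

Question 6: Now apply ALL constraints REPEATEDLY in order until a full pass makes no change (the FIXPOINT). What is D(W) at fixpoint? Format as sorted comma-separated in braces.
Answer: {}

Derivation:
pass 0 (initial): D(W)={3,4,6}
pass 1: W {3,4,6}->{6}; X {2,3,5,6}->{3}; Z {2,3,4,6}->{3}
pass 2: W {6}->{}; X {3}->{}; Z {3}->{}
pass 3: no change
Fixpoint after 3 passes: D(W) = {}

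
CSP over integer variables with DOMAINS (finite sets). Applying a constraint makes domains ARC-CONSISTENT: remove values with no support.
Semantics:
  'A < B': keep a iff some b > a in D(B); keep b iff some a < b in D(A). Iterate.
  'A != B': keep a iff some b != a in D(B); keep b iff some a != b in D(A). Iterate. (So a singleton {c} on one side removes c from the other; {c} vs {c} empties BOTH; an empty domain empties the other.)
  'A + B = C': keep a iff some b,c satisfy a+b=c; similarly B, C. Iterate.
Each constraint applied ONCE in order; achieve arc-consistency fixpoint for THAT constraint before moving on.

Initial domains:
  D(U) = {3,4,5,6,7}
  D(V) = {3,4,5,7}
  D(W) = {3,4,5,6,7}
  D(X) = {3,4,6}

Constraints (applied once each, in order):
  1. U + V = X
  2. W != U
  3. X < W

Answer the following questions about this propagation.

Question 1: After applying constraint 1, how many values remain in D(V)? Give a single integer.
Constraint 1 (U + V = X) on D(U)={3,4,5,6,7} D(V)={3,4,5,7} D(X)={3,4,6}: U {3,4,5,6,7}->{3}; V {3,4,5,7}->{3}; X {3,4,6}->{6}
So after constraint 1: D(V)={3}, size = 1

Answer: 1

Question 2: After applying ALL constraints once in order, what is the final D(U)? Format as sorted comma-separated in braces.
Constraint 1 (U + V = X) on D(U)={3,4,5,6,7} D(V)={3,4,5,7} D(X)={3,4,6}: U {3,4,5,6,7}->{3}; V {3,4,5,7}->{3}; X {3,4,6}->{6}
Constraint 2 (W != U) on D(W)={3,4,5,6,7} D(U)={3}: W {3,4,5,6,7}->{4,5,6,7}
Constraint 3 (X < W) on D(X)={6} D(W)={4,5,6,7}: W {4,5,6,7}->{7}
So after all 3 constraints: D(U) = {3}

Answer: {3}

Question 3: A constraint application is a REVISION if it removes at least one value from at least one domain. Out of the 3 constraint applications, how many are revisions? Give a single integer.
Constraint 1 (U + V = X) on D(U)={3,4,5,6,7} D(V)={3,4,5,7} D(X)={3,4,6}: U {3,4,5,6,7}->{3}; V {3,4,5,7}->{3}; X {3,4,6}->{6} => REVISION
Constraint 2 (W != U) on D(W)={3,4,5,6,7} D(U)={3}: W {3,4,5,6,7}->{4,5,6,7} => REVISION
Constraint 3 (X < W) on D(X)={6} D(W)={4,5,6,7}: W {4,5,6,7}->{7} => REVISION
Total revisions = 3

Answer: 3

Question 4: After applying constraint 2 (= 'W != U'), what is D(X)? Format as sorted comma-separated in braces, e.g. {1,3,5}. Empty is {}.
Answer: {6}

Derivation:
Constraint 1 (U + V = X) on D(U)={3,4,5,6,7} D(V)={3,4,5,7} D(X)={3,4,6}: U {3,4,5,6,7}->{3}; V {3,4,5,7}->{3}; X {3,4,6}->{6}
Constraint 2 (W != U) on D(W)={3,4,5,6,7} D(U)={3}: W {3,4,5,6,7}->{4,5,6,7}
So after constraint 2: D(X) = {6}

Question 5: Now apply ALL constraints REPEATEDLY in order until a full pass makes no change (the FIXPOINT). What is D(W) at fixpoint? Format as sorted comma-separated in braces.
Answer: {7}

Derivation:
pass 0 (initial): D(W)={3,4,5,6,7}
pass 1: U {3,4,5,6,7}->{3}; V {3,4,5,7}->{3}; W {3,4,5,6,7}->{7}; X {3,4,6}->{6}
pass 2: no change
Fixpoint after 2 passes: D(W) = {7}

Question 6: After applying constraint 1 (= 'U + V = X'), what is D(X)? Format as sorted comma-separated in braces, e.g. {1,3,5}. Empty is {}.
Constraint 1 (U + V = X) on D(U)={3,4,5,6,7} D(V)={3,4,5,7} D(X)={3,4,6}: U {3,4,5,6,7}->{3}; V {3,4,5,7}->{3}; X {3,4,6}->{6}
So after constraint 1: D(X) = {6}

Answer: {6}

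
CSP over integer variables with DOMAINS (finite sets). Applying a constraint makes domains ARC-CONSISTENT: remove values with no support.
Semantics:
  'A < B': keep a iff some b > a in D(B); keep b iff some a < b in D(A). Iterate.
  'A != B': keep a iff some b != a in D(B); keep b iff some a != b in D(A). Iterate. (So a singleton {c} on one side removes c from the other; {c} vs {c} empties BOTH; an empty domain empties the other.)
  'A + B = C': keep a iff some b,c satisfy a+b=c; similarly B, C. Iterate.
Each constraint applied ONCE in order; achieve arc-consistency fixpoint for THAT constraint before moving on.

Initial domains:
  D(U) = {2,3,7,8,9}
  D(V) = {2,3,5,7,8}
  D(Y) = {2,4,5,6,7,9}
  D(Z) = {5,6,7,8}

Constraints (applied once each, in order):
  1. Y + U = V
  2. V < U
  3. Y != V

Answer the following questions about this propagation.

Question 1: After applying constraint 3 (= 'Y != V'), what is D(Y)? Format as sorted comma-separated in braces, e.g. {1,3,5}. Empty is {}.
Answer: {}

Derivation:
Constraint 1 (Y + U = V) on D(Y)={2,4,5,6,7,9} D(U)={2,3,7,8,9} D(V)={2,3,5,7,8}: Y {2,4,5,6,7,9}->{2,4,5,6}; U {2,3,7,8,9}->{2,3}; V {2,3,5,7,8}->{5,7,8}
Constraint 2 (V < U) on D(V)={5,7,8} D(U)={2,3}: V {5,7,8}->{}; U {2,3}->{}
Constraint 3 (Y != V) on D(Y)={2,4,5,6} D(V)={}: Y {2,4,5,6}->{}
So after constraint 3: D(Y) = {}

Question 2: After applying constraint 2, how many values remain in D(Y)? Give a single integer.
Answer: 4

Derivation:
Constraint 1 (Y + U = V) on D(Y)={2,4,5,6,7,9} D(U)={2,3,7,8,9} D(V)={2,3,5,7,8}: Y {2,4,5,6,7,9}->{2,4,5,6}; U {2,3,7,8,9}->{2,3}; V {2,3,5,7,8}->{5,7,8}
Constraint 2 (V < U) on D(V)={5,7,8} D(U)={2,3}: V {5,7,8}->{}; U {2,3}->{}
So after constraint 2: D(Y)={2,4,5,6}, size = 4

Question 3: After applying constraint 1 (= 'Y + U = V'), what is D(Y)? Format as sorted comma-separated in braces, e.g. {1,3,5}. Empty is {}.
Constraint 1 (Y + U = V) on D(Y)={2,4,5,6,7,9} D(U)={2,3,7,8,9} D(V)={2,3,5,7,8}: Y {2,4,5,6,7,9}->{2,4,5,6}; U {2,3,7,8,9}->{2,3}; V {2,3,5,7,8}->{5,7,8}
So after constraint 1: D(Y) = {2,4,5,6}

Answer: {2,4,5,6}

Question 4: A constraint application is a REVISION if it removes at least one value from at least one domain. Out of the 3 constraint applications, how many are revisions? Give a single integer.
Constraint 1 (Y + U = V) on D(Y)={2,4,5,6,7,9} D(U)={2,3,7,8,9} D(V)={2,3,5,7,8}: Y {2,4,5,6,7,9}->{2,4,5,6}; U {2,3,7,8,9}->{2,3}; V {2,3,5,7,8}->{5,7,8} => REVISION
Constraint 2 (V < U) on D(V)={5,7,8} D(U)={2,3}: V {5,7,8}->{}; U {2,3}->{} => REVISION
Constraint 3 (Y != V) on D(Y)={2,4,5,6} D(V)={}: Y {2,4,5,6}->{} => REVISION
Total revisions = 3

Answer: 3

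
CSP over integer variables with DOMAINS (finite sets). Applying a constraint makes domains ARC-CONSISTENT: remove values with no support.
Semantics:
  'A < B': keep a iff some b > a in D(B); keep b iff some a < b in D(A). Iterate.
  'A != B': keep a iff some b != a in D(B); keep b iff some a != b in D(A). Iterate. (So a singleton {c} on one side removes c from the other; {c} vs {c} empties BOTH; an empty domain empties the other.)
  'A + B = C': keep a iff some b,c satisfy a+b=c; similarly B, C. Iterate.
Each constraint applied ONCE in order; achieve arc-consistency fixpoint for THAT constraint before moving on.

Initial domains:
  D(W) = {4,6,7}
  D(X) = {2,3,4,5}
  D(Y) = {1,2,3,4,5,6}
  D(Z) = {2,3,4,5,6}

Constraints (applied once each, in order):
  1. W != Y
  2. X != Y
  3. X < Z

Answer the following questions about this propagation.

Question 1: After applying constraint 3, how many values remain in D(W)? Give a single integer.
Answer: 3

Derivation:
Constraint 1 (W != Y) on D(W)={4,6,7} D(Y)={1,2,3,4,5,6}: no change
Constraint 2 (X != Y) on D(X)={2,3,4,5} D(Y)={1,2,3,4,5,6}: no change
Constraint 3 (X < Z) on D(X)={2,3,4,5} D(Z)={2,3,4,5,6}: Z {2,3,4,5,6}->{3,4,5,6}
So after constraint 3: D(W)={4,6,7}, size = 3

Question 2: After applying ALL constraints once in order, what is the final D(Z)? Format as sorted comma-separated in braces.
Constraint 1 (W != Y) on D(W)={4,6,7} D(Y)={1,2,3,4,5,6}: no change
Constraint 2 (X != Y) on D(X)={2,3,4,5} D(Y)={1,2,3,4,5,6}: no change
Constraint 3 (X < Z) on D(X)={2,3,4,5} D(Z)={2,3,4,5,6}: Z {2,3,4,5,6}->{3,4,5,6}
So after all 3 constraints: D(Z) = {3,4,5,6}

Answer: {3,4,5,6}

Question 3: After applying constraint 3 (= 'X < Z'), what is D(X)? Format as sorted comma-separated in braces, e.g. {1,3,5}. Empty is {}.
Constraint 1 (W != Y) on D(W)={4,6,7} D(Y)={1,2,3,4,5,6}: no change
Constraint 2 (X != Y) on D(X)={2,3,4,5} D(Y)={1,2,3,4,5,6}: no change
Constraint 3 (X < Z) on D(X)={2,3,4,5} D(Z)={2,3,4,5,6}: Z {2,3,4,5,6}->{3,4,5,6}
So after constraint 3: D(X) = {2,3,4,5}

Answer: {2,3,4,5}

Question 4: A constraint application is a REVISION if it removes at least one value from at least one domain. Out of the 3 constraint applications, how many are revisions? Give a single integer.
Answer: 1

Derivation:
Constraint 1 (W != Y) on D(W)={4,6,7} D(Y)={1,2,3,4,5,6}: no change => not a revision
Constraint 2 (X != Y) on D(X)={2,3,4,5} D(Y)={1,2,3,4,5,6}: no change => not a revision
Constraint 3 (X < Z) on D(X)={2,3,4,5} D(Z)={2,3,4,5,6}: Z {2,3,4,5,6}->{3,4,5,6} => REVISION
Total revisions = 1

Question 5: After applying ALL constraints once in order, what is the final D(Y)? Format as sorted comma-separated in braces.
Answer: {1,2,3,4,5,6}

Derivation:
Constraint 1 (W != Y) on D(W)={4,6,7} D(Y)={1,2,3,4,5,6}: no change
Constraint 2 (X != Y) on D(X)={2,3,4,5} D(Y)={1,2,3,4,5,6}: no change
Constraint 3 (X < Z) on D(X)={2,3,4,5} D(Z)={2,3,4,5,6}: Z {2,3,4,5,6}->{3,4,5,6}
So after all 3 constraints: D(Y) = {1,2,3,4,5,6}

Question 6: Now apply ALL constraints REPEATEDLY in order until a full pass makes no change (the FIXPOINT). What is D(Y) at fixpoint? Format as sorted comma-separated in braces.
Answer: {1,2,3,4,5,6}

Derivation:
pass 0 (initial): D(Y)={1,2,3,4,5,6}
pass 1: Z {2,3,4,5,6}->{3,4,5,6}
pass 2: no change
Fixpoint after 2 passes: D(Y) = {1,2,3,4,5,6}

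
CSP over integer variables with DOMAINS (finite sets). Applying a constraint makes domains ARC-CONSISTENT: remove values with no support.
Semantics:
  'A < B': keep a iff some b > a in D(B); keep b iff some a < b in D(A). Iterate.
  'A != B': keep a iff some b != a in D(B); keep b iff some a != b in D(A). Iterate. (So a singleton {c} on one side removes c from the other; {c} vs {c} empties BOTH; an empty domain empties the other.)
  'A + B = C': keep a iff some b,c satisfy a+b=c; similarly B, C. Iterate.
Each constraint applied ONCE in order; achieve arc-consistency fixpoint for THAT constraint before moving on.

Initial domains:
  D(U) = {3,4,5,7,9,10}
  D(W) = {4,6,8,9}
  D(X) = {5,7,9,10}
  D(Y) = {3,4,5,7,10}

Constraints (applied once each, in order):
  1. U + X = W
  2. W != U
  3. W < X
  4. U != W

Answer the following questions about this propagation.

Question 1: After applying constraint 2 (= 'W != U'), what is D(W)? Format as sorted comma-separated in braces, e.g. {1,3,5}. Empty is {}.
Constraint 1 (U + X = W) on D(U)={3,4,5,7,9,10} D(X)={5,7,9,10} D(W)={4,6,8,9}: U {3,4,5,7,9,10}->{3,4}; X {5,7,9,10}->{5}; W {4,6,8,9}->{8,9}
Constraint 2 (W != U) on D(W)={8,9} D(U)={3,4}: no change
So after constraint 2: D(W) = {8,9}

Answer: {8,9}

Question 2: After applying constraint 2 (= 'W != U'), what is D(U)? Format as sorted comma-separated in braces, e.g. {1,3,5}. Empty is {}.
Answer: {3,4}

Derivation:
Constraint 1 (U + X = W) on D(U)={3,4,5,7,9,10} D(X)={5,7,9,10} D(W)={4,6,8,9}: U {3,4,5,7,9,10}->{3,4}; X {5,7,9,10}->{5}; W {4,6,8,9}->{8,9}
Constraint 2 (W != U) on D(W)={8,9} D(U)={3,4}: no change
So after constraint 2: D(U) = {3,4}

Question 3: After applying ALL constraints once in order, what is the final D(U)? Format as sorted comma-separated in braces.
Answer: {}

Derivation:
Constraint 1 (U + X = W) on D(U)={3,4,5,7,9,10} D(X)={5,7,9,10} D(W)={4,6,8,9}: U {3,4,5,7,9,10}->{3,4}; X {5,7,9,10}->{5}; W {4,6,8,9}->{8,9}
Constraint 2 (W != U) on D(W)={8,9} D(U)={3,4}: no change
Constraint 3 (W < X) on D(W)={8,9} D(X)={5}: W {8,9}->{}; X {5}->{}
Constraint 4 (U != W) on D(U)={3,4} D(W)={}: U {3,4}->{}
So after all 4 constraints: D(U) = {}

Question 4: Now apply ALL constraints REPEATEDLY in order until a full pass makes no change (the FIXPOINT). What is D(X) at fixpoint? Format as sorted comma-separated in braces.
pass 0 (initial): D(X)={5,7,9,10}
pass 1: U {3,4,5,7,9,10}->{}; W {4,6,8,9}->{}; X {5,7,9,10}->{}
pass 2: no change
Fixpoint after 2 passes: D(X) = {}

Answer: {}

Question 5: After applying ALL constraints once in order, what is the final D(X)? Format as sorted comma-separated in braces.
Answer: {}

Derivation:
Constraint 1 (U + X = W) on D(U)={3,4,5,7,9,10} D(X)={5,7,9,10} D(W)={4,6,8,9}: U {3,4,5,7,9,10}->{3,4}; X {5,7,9,10}->{5}; W {4,6,8,9}->{8,9}
Constraint 2 (W != U) on D(W)={8,9} D(U)={3,4}: no change
Constraint 3 (W < X) on D(W)={8,9} D(X)={5}: W {8,9}->{}; X {5}->{}
Constraint 4 (U != W) on D(U)={3,4} D(W)={}: U {3,4}->{}
So after all 4 constraints: D(X) = {}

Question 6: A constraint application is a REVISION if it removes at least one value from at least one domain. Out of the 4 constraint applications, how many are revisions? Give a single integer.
Answer: 3

Derivation:
Constraint 1 (U + X = W) on D(U)={3,4,5,7,9,10} D(X)={5,7,9,10} D(W)={4,6,8,9}: U {3,4,5,7,9,10}->{3,4}; X {5,7,9,10}->{5}; W {4,6,8,9}->{8,9} => REVISION
Constraint 2 (W != U) on D(W)={8,9} D(U)={3,4}: no change => not a revision
Constraint 3 (W < X) on D(W)={8,9} D(X)={5}: W {8,9}->{}; X {5}->{} => REVISION
Constraint 4 (U != W) on D(U)={3,4} D(W)={}: U {3,4}->{} => REVISION
Total revisions = 3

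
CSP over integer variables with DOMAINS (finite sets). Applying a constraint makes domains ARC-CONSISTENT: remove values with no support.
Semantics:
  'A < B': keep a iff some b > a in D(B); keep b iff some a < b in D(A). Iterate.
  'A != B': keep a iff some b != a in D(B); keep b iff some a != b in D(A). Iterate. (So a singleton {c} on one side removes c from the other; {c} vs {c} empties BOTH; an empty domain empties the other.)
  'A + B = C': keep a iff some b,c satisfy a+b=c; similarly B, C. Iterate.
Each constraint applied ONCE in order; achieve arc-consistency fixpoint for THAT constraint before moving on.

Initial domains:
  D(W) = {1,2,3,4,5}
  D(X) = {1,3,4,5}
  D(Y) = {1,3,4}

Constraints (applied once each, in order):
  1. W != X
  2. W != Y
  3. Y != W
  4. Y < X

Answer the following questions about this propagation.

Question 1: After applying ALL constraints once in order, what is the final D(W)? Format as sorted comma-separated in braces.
Answer: {1,2,3,4,5}

Derivation:
Constraint 1 (W != X) on D(W)={1,2,3,4,5} D(X)={1,3,4,5}: no change
Constraint 2 (W != Y) on D(W)={1,2,3,4,5} D(Y)={1,3,4}: no change
Constraint 3 (Y != W) on D(Y)={1,3,4} D(W)={1,2,3,4,5}: no change
Constraint 4 (Y < X) on D(Y)={1,3,4} D(X)={1,3,4,5}: X {1,3,4,5}->{3,4,5}
So after all 4 constraints: D(W) = {1,2,3,4,5}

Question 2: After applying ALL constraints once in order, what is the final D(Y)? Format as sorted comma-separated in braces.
Answer: {1,3,4}

Derivation:
Constraint 1 (W != X) on D(W)={1,2,3,4,5} D(X)={1,3,4,5}: no change
Constraint 2 (W != Y) on D(W)={1,2,3,4,5} D(Y)={1,3,4}: no change
Constraint 3 (Y != W) on D(Y)={1,3,4} D(W)={1,2,3,4,5}: no change
Constraint 4 (Y < X) on D(Y)={1,3,4} D(X)={1,3,4,5}: X {1,3,4,5}->{3,4,5}
So after all 4 constraints: D(Y) = {1,3,4}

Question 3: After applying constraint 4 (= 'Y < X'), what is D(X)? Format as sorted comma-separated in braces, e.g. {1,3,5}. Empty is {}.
Answer: {3,4,5}

Derivation:
Constraint 1 (W != X) on D(W)={1,2,3,4,5} D(X)={1,3,4,5}: no change
Constraint 2 (W != Y) on D(W)={1,2,3,4,5} D(Y)={1,3,4}: no change
Constraint 3 (Y != W) on D(Y)={1,3,4} D(W)={1,2,3,4,5}: no change
Constraint 4 (Y < X) on D(Y)={1,3,4} D(X)={1,3,4,5}: X {1,3,4,5}->{3,4,5}
So after constraint 4: D(X) = {3,4,5}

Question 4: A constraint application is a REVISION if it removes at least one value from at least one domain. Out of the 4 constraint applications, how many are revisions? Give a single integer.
Answer: 1

Derivation:
Constraint 1 (W != X) on D(W)={1,2,3,4,5} D(X)={1,3,4,5}: no change => not a revision
Constraint 2 (W != Y) on D(W)={1,2,3,4,5} D(Y)={1,3,4}: no change => not a revision
Constraint 3 (Y != W) on D(Y)={1,3,4} D(W)={1,2,3,4,5}: no change => not a revision
Constraint 4 (Y < X) on D(Y)={1,3,4} D(X)={1,3,4,5}: X {1,3,4,5}->{3,4,5} => REVISION
Total revisions = 1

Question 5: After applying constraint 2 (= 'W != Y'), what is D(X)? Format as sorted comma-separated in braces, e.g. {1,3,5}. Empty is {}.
Constraint 1 (W != X) on D(W)={1,2,3,4,5} D(X)={1,3,4,5}: no change
Constraint 2 (W != Y) on D(W)={1,2,3,4,5} D(Y)={1,3,4}: no change
So after constraint 2: D(X) = {1,3,4,5}

Answer: {1,3,4,5}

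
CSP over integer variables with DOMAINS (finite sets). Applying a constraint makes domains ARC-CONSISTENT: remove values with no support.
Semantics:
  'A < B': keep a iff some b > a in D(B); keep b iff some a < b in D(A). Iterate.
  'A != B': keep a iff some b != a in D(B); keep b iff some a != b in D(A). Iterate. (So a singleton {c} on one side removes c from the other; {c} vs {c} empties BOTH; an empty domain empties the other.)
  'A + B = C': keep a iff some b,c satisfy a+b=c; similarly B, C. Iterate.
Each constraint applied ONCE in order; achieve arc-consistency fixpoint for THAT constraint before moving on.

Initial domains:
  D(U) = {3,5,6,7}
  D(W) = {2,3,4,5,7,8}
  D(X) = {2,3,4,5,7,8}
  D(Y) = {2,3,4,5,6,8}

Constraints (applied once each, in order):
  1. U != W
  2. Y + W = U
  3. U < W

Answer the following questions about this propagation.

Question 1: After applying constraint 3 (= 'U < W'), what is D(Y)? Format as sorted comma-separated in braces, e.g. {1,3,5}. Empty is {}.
Constraint 1 (U != W) on D(U)={3,5,6,7} D(W)={2,3,4,5,7,8}: no change
Constraint 2 (Y + W = U) on D(Y)={2,3,4,5,6,8} D(W)={2,3,4,5,7,8} D(U)={3,5,6,7}: Y {2,3,4,5,6,8}->{2,3,4,5}; W {2,3,4,5,7,8}->{2,3,4,5}; U {3,5,6,7}->{5,6,7}
Constraint 3 (U < W) on D(U)={5,6,7} D(W)={2,3,4,5}: U {5,6,7}->{}; W {2,3,4,5}->{}
So after constraint 3: D(Y) = {2,3,4,5}

Answer: {2,3,4,5}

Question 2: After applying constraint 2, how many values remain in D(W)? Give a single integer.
Answer: 4

Derivation:
Constraint 1 (U != W) on D(U)={3,5,6,7} D(W)={2,3,4,5,7,8}: no change
Constraint 2 (Y + W = U) on D(Y)={2,3,4,5,6,8} D(W)={2,3,4,5,7,8} D(U)={3,5,6,7}: Y {2,3,4,5,6,8}->{2,3,4,5}; W {2,3,4,5,7,8}->{2,3,4,5}; U {3,5,6,7}->{5,6,7}
So after constraint 2: D(W)={2,3,4,5}, size = 4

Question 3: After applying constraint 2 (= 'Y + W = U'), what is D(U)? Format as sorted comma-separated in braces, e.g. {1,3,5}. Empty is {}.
Constraint 1 (U != W) on D(U)={3,5,6,7} D(W)={2,3,4,5,7,8}: no change
Constraint 2 (Y + W = U) on D(Y)={2,3,4,5,6,8} D(W)={2,3,4,5,7,8} D(U)={3,5,6,7}: Y {2,3,4,5,6,8}->{2,3,4,5}; W {2,3,4,5,7,8}->{2,3,4,5}; U {3,5,6,7}->{5,6,7}
So after constraint 2: D(U) = {5,6,7}

Answer: {5,6,7}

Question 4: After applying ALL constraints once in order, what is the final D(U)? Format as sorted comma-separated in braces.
Constraint 1 (U != W) on D(U)={3,5,6,7} D(W)={2,3,4,5,7,8}: no change
Constraint 2 (Y + W = U) on D(Y)={2,3,4,5,6,8} D(W)={2,3,4,5,7,8} D(U)={3,5,6,7}: Y {2,3,4,5,6,8}->{2,3,4,5}; W {2,3,4,5,7,8}->{2,3,4,5}; U {3,5,6,7}->{5,6,7}
Constraint 3 (U < W) on D(U)={5,6,7} D(W)={2,3,4,5}: U {5,6,7}->{}; W {2,3,4,5}->{}
So after all 3 constraints: D(U) = {}

Answer: {}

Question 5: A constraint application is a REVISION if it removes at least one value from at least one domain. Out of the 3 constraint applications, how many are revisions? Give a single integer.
Answer: 2

Derivation:
Constraint 1 (U != W) on D(U)={3,5,6,7} D(W)={2,3,4,5,7,8}: no change => not a revision
Constraint 2 (Y + W = U) on D(Y)={2,3,4,5,6,8} D(W)={2,3,4,5,7,8} D(U)={3,5,6,7}: Y {2,3,4,5,6,8}->{2,3,4,5}; W {2,3,4,5,7,8}->{2,3,4,5}; U {3,5,6,7}->{5,6,7} => REVISION
Constraint 3 (U < W) on D(U)={5,6,7} D(W)={2,3,4,5}: U {5,6,7}->{}; W {2,3,4,5}->{} => REVISION
Total revisions = 2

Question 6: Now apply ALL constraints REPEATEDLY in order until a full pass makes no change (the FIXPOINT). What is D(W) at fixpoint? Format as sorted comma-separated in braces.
Answer: {}

Derivation:
pass 0 (initial): D(W)={2,3,4,5,7,8}
pass 1: U {3,5,6,7}->{}; W {2,3,4,5,7,8}->{}; Y {2,3,4,5,6,8}->{2,3,4,5}
pass 2: Y {2,3,4,5}->{}
pass 3: no change
Fixpoint after 3 passes: D(W) = {}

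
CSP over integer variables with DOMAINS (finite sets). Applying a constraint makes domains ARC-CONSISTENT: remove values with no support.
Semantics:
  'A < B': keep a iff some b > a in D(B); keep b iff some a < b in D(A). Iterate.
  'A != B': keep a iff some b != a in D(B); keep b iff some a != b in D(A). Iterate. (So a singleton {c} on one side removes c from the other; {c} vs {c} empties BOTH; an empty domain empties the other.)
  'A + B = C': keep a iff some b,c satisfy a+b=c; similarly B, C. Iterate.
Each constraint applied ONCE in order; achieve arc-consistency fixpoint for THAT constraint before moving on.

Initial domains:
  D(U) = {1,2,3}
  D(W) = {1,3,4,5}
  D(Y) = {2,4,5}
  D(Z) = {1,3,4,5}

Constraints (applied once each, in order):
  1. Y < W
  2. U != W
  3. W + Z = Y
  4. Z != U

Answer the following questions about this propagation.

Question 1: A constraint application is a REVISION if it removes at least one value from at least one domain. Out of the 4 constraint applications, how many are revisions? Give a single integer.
Constraint 1 (Y < W) on D(Y)={2,4,5} D(W)={1,3,4,5}: Y {2,4,5}->{2,4}; W {1,3,4,5}->{3,4,5} => REVISION
Constraint 2 (U != W) on D(U)={1,2,3} D(W)={3,4,5}: no change => not a revision
Constraint 3 (W + Z = Y) on D(W)={3,4,5} D(Z)={1,3,4,5} D(Y)={2,4}: W {3,4,5}->{3}; Z {1,3,4,5}->{1}; Y {2,4}->{4} => REVISION
Constraint 4 (Z != U) on D(Z)={1} D(U)={1,2,3}: U {1,2,3}->{2,3} => REVISION
Total revisions = 3

Answer: 3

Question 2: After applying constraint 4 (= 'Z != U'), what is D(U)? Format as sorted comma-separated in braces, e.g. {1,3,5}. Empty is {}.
Constraint 1 (Y < W) on D(Y)={2,4,5} D(W)={1,3,4,5}: Y {2,4,5}->{2,4}; W {1,3,4,5}->{3,4,5}
Constraint 2 (U != W) on D(U)={1,2,3} D(W)={3,4,5}: no change
Constraint 3 (W + Z = Y) on D(W)={3,4,5} D(Z)={1,3,4,5} D(Y)={2,4}: W {3,4,5}->{3}; Z {1,3,4,5}->{1}; Y {2,4}->{4}
Constraint 4 (Z != U) on D(Z)={1} D(U)={1,2,3}: U {1,2,3}->{2,3}
So after constraint 4: D(U) = {2,3}

Answer: {2,3}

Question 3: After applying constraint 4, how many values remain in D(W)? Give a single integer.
Answer: 1

Derivation:
Constraint 1 (Y < W) on D(Y)={2,4,5} D(W)={1,3,4,5}: Y {2,4,5}->{2,4}; W {1,3,4,5}->{3,4,5}
Constraint 2 (U != W) on D(U)={1,2,3} D(W)={3,4,5}: no change
Constraint 3 (W + Z = Y) on D(W)={3,4,5} D(Z)={1,3,4,5} D(Y)={2,4}: W {3,4,5}->{3}; Z {1,3,4,5}->{1}; Y {2,4}->{4}
Constraint 4 (Z != U) on D(Z)={1} D(U)={1,2,3}: U {1,2,3}->{2,3}
So after constraint 4: D(W)={3}, size = 1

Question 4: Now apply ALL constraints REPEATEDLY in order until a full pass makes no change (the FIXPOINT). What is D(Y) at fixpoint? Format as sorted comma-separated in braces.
pass 0 (initial): D(Y)={2,4,5}
pass 1: U {1,2,3}->{2,3}; W {1,3,4,5}->{3}; Y {2,4,5}->{4}; Z {1,3,4,5}->{1}
pass 2: U {2,3}->{}; W {3}->{}; Y {4}->{}; Z {1}->{}
pass 3: no change
Fixpoint after 3 passes: D(Y) = {}

Answer: {}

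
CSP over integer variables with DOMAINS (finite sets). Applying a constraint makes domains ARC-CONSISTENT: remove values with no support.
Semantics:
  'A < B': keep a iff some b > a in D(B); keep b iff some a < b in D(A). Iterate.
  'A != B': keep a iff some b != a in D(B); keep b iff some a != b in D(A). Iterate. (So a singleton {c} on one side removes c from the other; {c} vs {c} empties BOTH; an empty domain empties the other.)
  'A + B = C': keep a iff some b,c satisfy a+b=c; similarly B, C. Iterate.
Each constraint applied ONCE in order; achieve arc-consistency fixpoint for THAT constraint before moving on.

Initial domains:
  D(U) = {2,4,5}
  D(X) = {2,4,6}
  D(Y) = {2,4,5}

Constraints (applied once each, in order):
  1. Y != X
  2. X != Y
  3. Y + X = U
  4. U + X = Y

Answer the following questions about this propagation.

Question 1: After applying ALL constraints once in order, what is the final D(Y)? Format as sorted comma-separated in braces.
Answer: {}

Derivation:
Constraint 1 (Y != X) on D(Y)={2,4,5} D(X)={2,4,6}: no change
Constraint 2 (X != Y) on D(X)={2,4,6} D(Y)={2,4,5}: no change
Constraint 3 (Y + X = U) on D(Y)={2,4,5} D(X)={2,4,6} D(U)={2,4,5}: Y {2,4,5}->{2}; X {2,4,6}->{2}; U {2,4,5}->{4}
Constraint 4 (U + X = Y) on D(U)={4} D(X)={2} D(Y)={2}: U {4}->{}; X {2}->{}; Y {2}->{}
So after all 4 constraints: D(Y) = {}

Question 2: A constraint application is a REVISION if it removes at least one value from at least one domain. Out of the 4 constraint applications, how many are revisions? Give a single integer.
Answer: 2

Derivation:
Constraint 1 (Y != X) on D(Y)={2,4,5} D(X)={2,4,6}: no change => not a revision
Constraint 2 (X != Y) on D(X)={2,4,6} D(Y)={2,4,5}: no change => not a revision
Constraint 3 (Y + X = U) on D(Y)={2,4,5} D(X)={2,4,6} D(U)={2,4,5}: Y {2,4,5}->{2}; X {2,4,6}->{2}; U {2,4,5}->{4} => REVISION
Constraint 4 (U + X = Y) on D(U)={4} D(X)={2} D(Y)={2}: U {4}->{}; X {2}->{}; Y {2}->{} => REVISION
Total revisions = 2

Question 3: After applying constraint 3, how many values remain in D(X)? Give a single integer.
Answer: 1

Derivation:
Constraint 1 (Y != X) on D(Y)={2,4,5} D(X)={2,4,6}: no change
Constraint 2 (X != Y) on D(X)={2,4,6} D(Y)={2,4,5}: no change
Constraint 3 (Y + X = U) on D(Y)={2,4,5} D(X)={2,4,6} D(U)={2,4,5}: Y {2,4,5}->{2}; X {2,4,6}->{2}; U {2,4,5}->{4}
So after constraint 3: D(X)={2}, size = 1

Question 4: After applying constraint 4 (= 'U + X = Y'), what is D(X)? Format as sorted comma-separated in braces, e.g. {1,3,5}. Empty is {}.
Answer: {}

Derivation:
Constraint 1 (Y != X) on D(Y)={2,4,5} D(X)={2,4,6}: no change
Constraint 2 (X != Y) on D(X)={2,4,6} D(Y)={2,4,5}: no change
Constraint 3 (Y + X = U) on D(Y)={2,4,5} D(X)={2,4,6} D(U)={2,4,5}: Y {2,4,5}->{2}; X {2,4,6}->{2}; U {2,4,5}->{4}
Constraint 4 (U + X = Y) on D(U)={4} D(X)={2} D(Y)={2}: U {4}->{}; X {2}->{}; Y {2}->{}
So after constraint 4: D(X) = {}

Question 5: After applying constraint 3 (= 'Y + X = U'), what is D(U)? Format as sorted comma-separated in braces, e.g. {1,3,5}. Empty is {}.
Constraint 1 (Y != X) on D(Y)={2,4,5} D(X)={2,4,6}: no change
Constraint 2 (X != Y) on D(X)={2,4,6} D(Y)={2,4,5}: no change
Constraint 3 (Y + X = U) on D(Y)={2,4,5} D(X)={2,4,6} D(U)={2,4,5}: Y {2,4,5}->{2}; X {2,4,6}->{2}; U {2,4,5}->{4}
So after constraint 3: D(U) = {4}

Answer: {4}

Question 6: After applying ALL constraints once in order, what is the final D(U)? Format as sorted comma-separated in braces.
Constraint 1 (Y != X) on D(Y)={2,4,5} D(X)={2,4,6}: no change
Constraint 2 (X != Y) on D(X)={2,4,6} D(Y)={2,4,5}: no change
Constraint 3 (Y + X = U) on D(Y)={2,4,5} D(X)={2,4,6} D(U)={2,4,5}: Y {2,4,5}->{2}; X {2,4,6}->{2}; U {2,4,5}->{4}
Constraint 4 (U + X = Y) on D(U)={4} D(X)={2} D(Y)={2}: U {4}->{}; X {2}->{}; Y {2}->{}
So after all 4 constraints: D(U) = {}

Answer: {}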